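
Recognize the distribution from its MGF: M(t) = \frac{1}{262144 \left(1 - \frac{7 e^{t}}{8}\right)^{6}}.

The MGF M(t) = \frac{1}{262144 \left(1 - \frac{7 e^{t}}{8}\right)^{6}} is the standard form for the NegativeBinomial distribution.
Comparing with the known MGF formula identifies: NegBin(r=6, p=1/8), X = failures before r-th success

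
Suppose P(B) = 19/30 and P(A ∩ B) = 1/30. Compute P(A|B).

P(A|B) = P(A ∩ B) / P(B)
= (1/30) / (19/30)
= 1/19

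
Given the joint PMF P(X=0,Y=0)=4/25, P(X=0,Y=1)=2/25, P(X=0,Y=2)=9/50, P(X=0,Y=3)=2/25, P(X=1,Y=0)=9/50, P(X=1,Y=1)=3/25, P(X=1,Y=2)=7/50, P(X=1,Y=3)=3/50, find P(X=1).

P(X=1) = P(X=1,Y=0) + P(X=1,Y=1) + P(X=1,Y=2) + P(X=1,Y=3)
= 9/50 + 3/25 + 7/50 + 3/50
= 1/2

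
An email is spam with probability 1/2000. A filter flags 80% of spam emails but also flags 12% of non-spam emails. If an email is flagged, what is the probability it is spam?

Let D = the rare event, + = positive/flagged.
P(D) = 1/2000
P(+|D) = 80/100 = 4/5
P(+|D') = 12/100 = 3/25
P(+) = P(+|D)P(D) + P(+|D')P(D')
     = \frac{4}{5} × \frac{1}{2000} + \frac{3}{25} × \frac{1999}{2000}
     = \frac{6017}{50000}
P(D|+) = P(+|D)P(D)/P(+) = \frac{20}{6017}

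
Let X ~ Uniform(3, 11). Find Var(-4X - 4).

For X ~ Uniform(3, 11):
Var(X) = \frac{16}{3}
Var(-4X - 4) = (-4)² × Var(X) = 16 × \frac{16}{3} = \frac{256}{3}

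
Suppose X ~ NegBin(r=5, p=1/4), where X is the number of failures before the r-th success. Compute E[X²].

Using the identity E[X²] = Var(X) + (E[X])²:
E[X] = 15
Var(X) = 60
E[X²] = 60 + (15)²
= 285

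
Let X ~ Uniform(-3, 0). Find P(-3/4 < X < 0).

P(-3/4 < X < 0) = ∫_{-3/4}^{0} f(x) dx
where f(x) = \frac{1}{3}
= \frac{1}{4}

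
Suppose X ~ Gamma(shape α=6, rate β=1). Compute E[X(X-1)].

E[X(X-1)] = E[X² - X] = E[X²] - E[X]
E[X] = 6
E[X²] = Var(X) + (E[X])² = 6 + (6)² = 42
E[X(X-1)] = 42 - 6 = 36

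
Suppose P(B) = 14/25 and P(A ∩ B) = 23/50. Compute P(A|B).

P(A|B) = P(A ∩ B) / P(B)
= (23/50) / (14/25)
= 23/28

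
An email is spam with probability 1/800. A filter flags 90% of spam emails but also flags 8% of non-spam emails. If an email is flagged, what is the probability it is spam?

Let D = the rare event, + = positive/flagged.
P(D) = 1/800
P(+|D) = 90/100 = 9/10
P(+|D') = 8/100 = 2/25
P(+) = P(+|D)P(D) + P(+|D')P(D')
     = \frac{9}{10} × \frac{1}{800} + \frac{2}{25} × \frac{799}{800}
     = \frac{3241}{40000}
P(D|+) = P(+|D)P(D)/P(+) = \frac{45}{3241}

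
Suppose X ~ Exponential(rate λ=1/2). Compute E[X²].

Using the identity E[X²] = Var(X) + (E[X])²:
E[X] = 2
Var(X) = 4
E[X²] = 4 + (2)²
= 8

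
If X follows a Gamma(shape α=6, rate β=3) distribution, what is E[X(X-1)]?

E[X(X-1)] = E[X² - X] = E[X²] - E[X]
E[X] = 2
E[X²] = Var(X) + (E[X])² = \frac{2}{3} + (2)² = \frac{14}{3}
E[X(X-1)] = \frac{14}{3} - 2 = \frac{8}{3}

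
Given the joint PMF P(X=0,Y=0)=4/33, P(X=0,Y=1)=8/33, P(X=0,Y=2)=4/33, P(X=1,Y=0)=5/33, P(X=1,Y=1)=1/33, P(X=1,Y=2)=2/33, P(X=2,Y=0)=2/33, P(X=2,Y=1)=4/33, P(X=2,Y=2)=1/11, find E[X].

First find marginal of X:
P(X=0) = 16/33
P(X=1) = 8/33
P(X=2) = 3/11
E[X] = 0 × 16/33 + 1 × 8/33 + 2 × 3/11 = 26/33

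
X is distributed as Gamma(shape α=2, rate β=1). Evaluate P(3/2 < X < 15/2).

P(3/2 < X < 15/2) = ∫_{3/2}^{15/2} f(x) dx
where f(x) = x e^{- x}
= \frac{-17 + 5 e^{6}}{2 e^{\frac{15}{2}}}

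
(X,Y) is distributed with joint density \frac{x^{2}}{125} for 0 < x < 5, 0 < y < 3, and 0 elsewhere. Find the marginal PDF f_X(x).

f_X(x) = ∫_0^3 f(x,y) dy
= ∫_0^3 \frac{x^{2}}{125} dy
= \frac{3 x^{2}}{125} for 0 < x < 5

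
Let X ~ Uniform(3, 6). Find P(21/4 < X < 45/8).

P(21/4 < X < 45/8) = ∫_{21/4}^{45/8} f(x) dx
where f(x) = \frac{1}{3}
= \frac{1}{8}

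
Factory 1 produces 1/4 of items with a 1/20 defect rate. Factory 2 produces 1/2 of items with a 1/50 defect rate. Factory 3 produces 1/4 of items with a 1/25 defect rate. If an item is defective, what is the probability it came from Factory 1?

Using Bayes' theorem:
P(F1) = 1/4, P(D|F1) = 1/20
P(F2) = 1/2, P(D|F2) = 1/50
P(F3) = 1/4, P(D|F3) = 1/25
P(D) = P(D|F1)P(F1) + P(D|F2)P(F2) + P(D|F3)P(F3)
     = \frac{13}{400}
P(F1|D) = P(D|F1)P(F1) / P(D)
= \frac{5}{13}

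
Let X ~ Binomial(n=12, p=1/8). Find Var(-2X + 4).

For X ~ Binomial(n=12, p=1/8):
Var(X) = \frac{21}{16}
Var(-2X + 4) = (-2)² × Var(X) = 4 × \frac{21}{16} = \frac{21}{4}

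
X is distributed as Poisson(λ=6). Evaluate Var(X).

For X ~ Poisson(λ=6):
Var(X) = 6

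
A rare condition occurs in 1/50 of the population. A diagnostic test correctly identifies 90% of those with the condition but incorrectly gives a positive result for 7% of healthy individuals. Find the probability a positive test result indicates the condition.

Let D = the rare event, + = positive/flagged.
P(D) = 1/50
P(+|D) = 90/100 = 9/10
P(+|D') = 7/100
P(+) = P(+|D)P(D) + P(+|D')P(D')
     = \frac{9}{10} × \frac{1}{50} + \frac{7}{100} × \frac{49}{50}
     = \frac{433}{5000}
P(D|+) = P(+|D)P(D)/P(+) = \frac{90}{433}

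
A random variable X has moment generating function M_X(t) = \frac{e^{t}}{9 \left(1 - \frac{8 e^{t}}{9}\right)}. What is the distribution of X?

The MGF M(t) = \frac{e^{t}}{9 \left(1 - \frac{8 e^{t}}{9}\right)} is the standard form for the Geometric distribution.
Comparing with the known MGF formula identifies: Geometric(p=1/9), X = trial number of first success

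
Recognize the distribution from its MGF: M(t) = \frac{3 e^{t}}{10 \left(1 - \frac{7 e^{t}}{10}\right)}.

The MGF M(t) = \frac{3 e^{t}}{10 \left(1 - \frac{7 e^{t}}{10}\right)} is the standard form for the Geometric distribution.
Comparing with the known MGF formula identifies: Geometric(p=3/10), X = trial number of first success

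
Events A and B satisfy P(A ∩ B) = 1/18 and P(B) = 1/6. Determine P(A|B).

P(A|B) = P(A ∩ B) / P(B)
= (1/18) / (1/6)
= 1/3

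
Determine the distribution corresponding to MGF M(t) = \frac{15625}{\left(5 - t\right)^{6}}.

The MGF M(t) = \frac{15625}{\left(5 - t\right)^{6}} is the standard form for the Gamma distribution.
Comparing with the known MGF formula identifies: Gamma(shape α=6, rate β=5)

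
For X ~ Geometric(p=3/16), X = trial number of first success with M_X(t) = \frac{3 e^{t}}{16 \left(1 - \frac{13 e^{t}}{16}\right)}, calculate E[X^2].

To find E[X^2], compute M^(2)(0):
M^(1)(t) = \frac{3 e^{t}}{16 \left(1 - \frac{13 e^{t}}{16}\right)} + \frac{39 e^{2 t}}{256 \left(1 - \frac{13 e^{t}}{16}\right)^{2}}
M^(2)(t) = \frac{3 e^{t}}{16 \left(1 - \frac{13 e^{t}}{16}\right)} + \frac{117 e^{2 t}}{256 \left(1 - \frac{13 e^{t}}{16}\right)^{2}} + \frac{507 e^{3 t}}{2048 \left(1 - \frac{13 e^{t}}{16}\right)^{3}}
M^(2)(0) = \frac{464}{9}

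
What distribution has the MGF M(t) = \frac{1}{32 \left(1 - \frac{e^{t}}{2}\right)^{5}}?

The MGF M(t) = \frac{1}{32 \left(1 - \frac{e^{t}}{2}\right)^{5}} is the standard form for the NegativeBinomial distribution.
Comparing with the known MGF formula identifies: NegBin(r=5, p=1/2), X = failures before r-th success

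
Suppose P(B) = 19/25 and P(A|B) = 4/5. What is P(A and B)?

By definition, P(A|B) = P(A ∩ B) / P(B)
So P(A ∩ B) = P(A|B) × P(B)
= 4/5 × 19/25
= 76/125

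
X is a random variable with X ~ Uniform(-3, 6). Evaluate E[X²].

Using the identity E[X²] = Var(X) + (E[X])²:
E[X] = \frac{3}{2}
Var(X) = \frac{27}{4}
E[X²] = \frac{27}{4} + (\frac{3}{2})²
= 9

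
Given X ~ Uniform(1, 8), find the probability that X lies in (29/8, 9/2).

P(29/8 < X < 9/2) = ∫_{29/8}^{9/2} f(x) dx
where f(x) = \frac{1}{7}
= \frac{1}{8}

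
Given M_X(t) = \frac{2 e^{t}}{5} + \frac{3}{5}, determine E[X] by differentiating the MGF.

To find E[X], compute M^(1)(0):
M^(1)(t) = \frac{2 e^{t}}{5}
M^(1)(0) = \frac{2}{5}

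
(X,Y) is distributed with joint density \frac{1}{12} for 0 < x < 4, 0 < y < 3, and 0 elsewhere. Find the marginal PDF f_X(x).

f_X(x) = ∫_0^3 f(x,y) dy
= ∫_0^3 \frac{1}{12} dy
= \frac{1}{4} for 0 < x < 4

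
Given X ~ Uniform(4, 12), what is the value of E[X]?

For X ~ Uniform(4, 12), the expected value is:
E[X] = 8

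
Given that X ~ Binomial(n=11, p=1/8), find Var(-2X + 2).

For X ~ Binomial(n=11, p=1/8):
Var(X) = \frac{77}{64}
Var(-2X + 2) = (-2)² × Var(X) = 4 × \frac{77}{64} = \frac{77}{16}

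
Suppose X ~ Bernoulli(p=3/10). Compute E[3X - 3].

For X ~ Bernoulli(p=3/10):
E[X] = \frac{3}{10}
E[3X - 3] = 3 × E[X] - 3 = - \frac{21}{10}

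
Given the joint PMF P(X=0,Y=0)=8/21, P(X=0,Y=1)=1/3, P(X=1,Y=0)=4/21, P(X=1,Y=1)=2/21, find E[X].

First find marginal of X:
P(X=0) = 5/7
P(X=1) = 2/7
E[X] = 0 × 5/7 + 1 × 2/7 = 2/7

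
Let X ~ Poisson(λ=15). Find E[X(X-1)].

E[X(X-1)] = E[X² - X] = E[X²] - E[X]
E[X] = 15
E[X²] = Var(X) + (E[X])² = 15 + (15)² = 240
E[X(X-1)] = 240 - 15 = 225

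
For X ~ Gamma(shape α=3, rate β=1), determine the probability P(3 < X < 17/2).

P(3 < X < 17/2) = ∫_{3}^{17/2} f(x) dx
where f(x) = \frac{x^{2} e^{- x}}{2}
= - \frac{365}{8 e^{\frac{17}{2}}} + \frac{17}{2 e^{3}}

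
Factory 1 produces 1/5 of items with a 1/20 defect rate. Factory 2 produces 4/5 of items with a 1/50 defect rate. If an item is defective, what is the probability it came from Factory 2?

Using Bayes' theorem:
P(F1) = 1/5, P(D|F1) = 1/20
P(F2) = 4/5, P(D|F2) = 1/50
P(D) = P(D|F1)P(F1) + P(D|F2)P(F2)
     = \frac{13}{500}
P(F2|D) = P(D|F2)P(F2) / P(D)
= \frac{8}{13}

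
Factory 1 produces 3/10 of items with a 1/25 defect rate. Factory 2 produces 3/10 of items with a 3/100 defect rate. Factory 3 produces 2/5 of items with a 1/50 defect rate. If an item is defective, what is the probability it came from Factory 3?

Using Bayes' theorem:
P(F1) = 3/10, P(D|F1) = 1/25
P(F2) = 3/10, P(D|F2) = 3/100
P(F3) = 2/5, P(D|F3) = 1/50
P(D) = P(D|F1)P(F1) + P(D|F2)P(F2) + P(D|F3)P(F3)
     = \frac{29}{1000}
P(F3|D) = P(D|F3)P(F3) / P(D)
= \frac{8}{29}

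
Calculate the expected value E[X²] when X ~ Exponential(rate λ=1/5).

Using the identity E[X²] = Var(X) + (E[X])²:
E[X] = 5
Var(X) = 25
E[X²] = 25 + (5)²
= 50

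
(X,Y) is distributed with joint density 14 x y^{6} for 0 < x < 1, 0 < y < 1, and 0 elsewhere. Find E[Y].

E[Y] = ∫_0^1 ∫_0^1 y × f(x,y) dx dy
= \frac{7}{8}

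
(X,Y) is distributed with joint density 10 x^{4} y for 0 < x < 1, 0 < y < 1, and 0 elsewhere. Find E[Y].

E[Y] = ∫_0^1 ∫_0^1 y × f(x,y) dx dy
= \frac{2}{3}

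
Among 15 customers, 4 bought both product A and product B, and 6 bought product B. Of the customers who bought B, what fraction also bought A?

P(A ∩ B) = 4/15
P(B) = 6/15 = 2/5
P(A|B) = P(A ∩ B) / P(B) = (4/15) / (2/5) = 2/3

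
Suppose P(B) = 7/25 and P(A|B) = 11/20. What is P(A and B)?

By definition, P(A|B) = P(A ∩ B) / P(B)
So P(A ∩ B) = P(A|B) × P(B)
= 11/20 × 7/25
= 77/500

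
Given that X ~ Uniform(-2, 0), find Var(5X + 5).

For X ~ Uniform(-2, 0):
Var(X) = \frac{1}{3}
Var(5X + 5) = (5)² × Var(X) = 25 × \frac{1}{3} = \frac{25}{3}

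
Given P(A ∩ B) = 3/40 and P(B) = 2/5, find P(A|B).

P(A|B) = P(A ∩ B) / P(B)
= (3/40) / (2/5)
= 3/16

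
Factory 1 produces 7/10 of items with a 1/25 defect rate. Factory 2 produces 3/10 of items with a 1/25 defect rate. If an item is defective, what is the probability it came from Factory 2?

Using Bayes' theorem:
P(F1) = 7/10, P(D|F1) = 1/25
P(F2) = 3/10, P(D|F2) = 1/25
P(D) = P(D|F1)P(F1) + P(D|F2)P(F2)
     = \frac{1}{25}
P(F2|D) = P(D|F2)P(F2) / P(D)
= \frac{3}{10}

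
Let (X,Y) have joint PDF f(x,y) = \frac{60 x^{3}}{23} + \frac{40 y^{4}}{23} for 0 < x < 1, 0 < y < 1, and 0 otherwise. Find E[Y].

E[Y] = ∫_0^1 ∫_0^1 y × f(x,y) dx dy
= \frac{85}{138}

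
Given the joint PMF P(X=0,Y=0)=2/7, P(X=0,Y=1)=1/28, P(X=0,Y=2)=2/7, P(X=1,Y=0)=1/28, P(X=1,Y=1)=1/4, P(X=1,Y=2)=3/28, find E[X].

First find marginal of X:
P(X=0) = 17/28
P(X=1) = 11/28
E[X] = 0 × 17/28 + 1 × 11/28 = 11/28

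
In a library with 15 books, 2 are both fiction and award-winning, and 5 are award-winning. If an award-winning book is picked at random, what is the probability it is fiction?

P(A ∩ B) = 2/15
P(B) = 5/15 = 1/3
P(A|B) = P(A ∩ B) / P(B) = (2/15) / (1/3) = 2/5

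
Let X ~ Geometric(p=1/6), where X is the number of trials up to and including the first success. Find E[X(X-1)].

E[X(X-1)] = E[X² - X] = E[X²] - E[X]
E[X] = 6
E[X²] = Var(X) + (E[X])² = 30 + (6)² = 66
E[X(X-1)] = 66 - 6 = 60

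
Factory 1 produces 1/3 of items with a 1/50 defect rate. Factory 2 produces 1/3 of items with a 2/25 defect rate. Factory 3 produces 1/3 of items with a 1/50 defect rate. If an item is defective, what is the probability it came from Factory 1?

Using Bayes' theorem:
P(F1) = 1/3, P(D|F1) = 1/50
P(F2) = 1/3, P(D|F2) = 2/25
P(F3) = 1/3, P(D|F3) = 1/50
P(D) = P(D|F1)P(F1) + P(D|F2)P(F2) + P(D|F3)P(F3)
     = \frac{1}{25}
P(F1|D) = P(D|F1)P(F1) / P(D)
= \frac{1}{6}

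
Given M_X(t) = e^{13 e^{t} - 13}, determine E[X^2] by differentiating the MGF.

To find E[X^2], compute M^(2)(0):
M^(1)(t) = 13 e^{t} e^{13 e^{t} - 13}
M^(2)(t) = 169 e^{2 t} e^{13 e^{t} - 13} + 13 e^{t} e^{13 e^{t} - 13}
M^(2)(0) = 182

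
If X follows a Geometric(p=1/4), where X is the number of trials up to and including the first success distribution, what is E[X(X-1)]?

E[X(X-1)] = E[X² - X] = E[X²] - E[X]
E[X] = 4
E[X²] = Var(X) + (E[X])² = 12 + (4)² = 28
E[X(X-1)] = 28 - 4 = 24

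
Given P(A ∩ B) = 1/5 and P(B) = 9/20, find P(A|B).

P(A|B) = P(A ∩ B) / P(B)
= (1/5) / (9/20)
= 4/9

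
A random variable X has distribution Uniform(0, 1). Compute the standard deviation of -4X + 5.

For X ~ Uniform(0, 1):
Var(X) = \frac{1}{12}
SD(X) = √(Var(X)) = √(\frac{1}{12}) = \frac{\sqrt{3}}{6}
SD(-4X + 5) = |-4| × SD(X) = 4 × \frac{\sqrt{3}}{6} = \frac{2 \sqrt{3}}{3}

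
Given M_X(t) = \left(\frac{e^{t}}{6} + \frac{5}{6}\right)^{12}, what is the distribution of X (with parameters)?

The MGF M(t) = \left(\frac{e^{t}}{6} + \frac{5}{6}\right)^{12} is the standard form for the Binomial distribution.
Comparing with the known MGF formula identifies: Binomial(n=12, p=1/6)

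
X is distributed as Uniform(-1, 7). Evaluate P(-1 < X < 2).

P(-1 < X < 2) = ∫_{-1}^{2} f(x) dx
where f(x) = \frac{1}{8}
= \frac{3}{8}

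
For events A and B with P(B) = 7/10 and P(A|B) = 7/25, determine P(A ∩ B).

By definition, P(A|B) = P(A ∩ B) / P(B)
So P(A ∩ B) = P(A|B) × P(B)
= 7/25 × 7/10
= 49/250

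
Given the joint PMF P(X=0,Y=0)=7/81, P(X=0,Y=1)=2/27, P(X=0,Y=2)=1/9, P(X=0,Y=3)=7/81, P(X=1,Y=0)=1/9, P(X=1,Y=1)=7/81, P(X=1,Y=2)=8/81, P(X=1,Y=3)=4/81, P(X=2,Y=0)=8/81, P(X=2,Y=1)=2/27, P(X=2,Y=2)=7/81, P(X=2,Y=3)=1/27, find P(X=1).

P(X=1) = P(X=1,Y=0) + P(X=1,Y=1) + P(X=1,Y=2) + P(X=1,Y=3)
= 1/9 + 7/81 + 8/81 + 4/81
= 28/81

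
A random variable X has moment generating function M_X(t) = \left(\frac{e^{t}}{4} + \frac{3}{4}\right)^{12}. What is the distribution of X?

The MGF M(t) = \left(\frac{e^{t}}{4} + \frac{3}{4}\right)^{12} is the standard form for the Binomial distribution.
Comparing with the known MGF formula identifies: Binomial(n=12, p=1/4)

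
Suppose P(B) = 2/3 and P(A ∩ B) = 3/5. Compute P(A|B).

P(A|B) = P(A ∩ B) / P(B)
= (3/5) / (2/3)
= 9/10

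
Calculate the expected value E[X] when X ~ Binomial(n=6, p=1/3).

For X ~ Binomial(n=6, p=1/3), the expected value is:
E[X] = 2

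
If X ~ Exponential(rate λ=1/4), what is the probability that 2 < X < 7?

P(2 < X < 7) = ∫_{2}^{7} f(x) dx
where f(x) = \frac{e^{- \frac{x}{4}}}{4}
= - \frac{1}{e^{\frac{7}{4}}} + e^{- \frac{1}{2}}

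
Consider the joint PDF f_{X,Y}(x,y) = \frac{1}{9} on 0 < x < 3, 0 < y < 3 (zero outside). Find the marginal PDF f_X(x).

f_X(x) = ∫_0^3 f(x,y) dy
= ∫_0^3 \frac{1}{9} dy
= \frac{1}{3} for 0 < x < 3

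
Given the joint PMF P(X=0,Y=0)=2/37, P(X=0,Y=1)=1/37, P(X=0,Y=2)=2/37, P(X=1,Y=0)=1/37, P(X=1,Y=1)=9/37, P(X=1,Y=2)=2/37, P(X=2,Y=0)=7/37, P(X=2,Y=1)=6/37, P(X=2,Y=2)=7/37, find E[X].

First find marginal of X:
P(X=0) = 5/37
P(X=1) = 12/37
P(X=2) = 20/37
E[X] = 0 × 5/37 + 1 × 12/37 + 2 × 20/37 = 52/37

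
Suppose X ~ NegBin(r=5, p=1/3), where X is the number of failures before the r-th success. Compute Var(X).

For X ~ NegBin(r=5, p=1/3), where X is the number of failures before the r-th success:
Var(X) = 30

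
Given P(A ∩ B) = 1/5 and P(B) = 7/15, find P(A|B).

P(A|B) = P(A ∩ B) / P(B)
= (1/5) / (7/15)
= 3/7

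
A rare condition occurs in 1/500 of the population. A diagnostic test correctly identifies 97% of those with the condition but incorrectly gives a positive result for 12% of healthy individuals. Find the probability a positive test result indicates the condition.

Let D = the rare event, + = positive/flagged.
P(D) = 1/500
P(+|D) = 97/100
P(+|D') = 12/100 = 3/25
P(+) = P(+|D)P(D) + P(+|D')P(D')
     = \frac{97}{100} × \frac{1}{500} + \frac{3}{25} × \frac{499}{500}
     = \frac{1217}{10000}
P(D|+) = P(+|D)P(D)/P(+) = \frac{97}{6085}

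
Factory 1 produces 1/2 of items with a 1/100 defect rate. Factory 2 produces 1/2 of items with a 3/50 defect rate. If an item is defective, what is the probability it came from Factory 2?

Using Bayes' theorem:
P(F1) = 1/2, P(D|F1) = 1/100
P(F2) = 1/2, P(D|F2) = 3/50
P(D) = P(D|F1)P(F1) + P(D|F2)P(F2)
     = \frac{7}{200}
P(F2|D) = P(D|F2)P(F2) / P(D)
= \frac{6}{7}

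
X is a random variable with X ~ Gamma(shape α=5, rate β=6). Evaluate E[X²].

Using the identity E[X²] = Var(X) + (E[X])²:
E[X] = \frac{5}{6}
Var(X) = \frac{5}{36}
E[X²] = \frac{5}{36} + (\frac{5}{6})²
= \frac{5}{6}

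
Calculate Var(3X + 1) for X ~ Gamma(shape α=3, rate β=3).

For X ~ Gamma(shape α=3, rate β=3):
Var(X) = \frac{1}{3}
Var(3X + 1) = (3)² × Var(X) = 9 × \frac{1}{3} = 3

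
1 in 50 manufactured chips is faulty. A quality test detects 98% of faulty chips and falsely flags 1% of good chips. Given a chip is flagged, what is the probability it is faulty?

Let D = the rare event, + = positive/flagged.
P(D) = 1/50
P(+|D) = 98/100 = 49/50
P(+|D') = 1/100
P(+) = P(+|D)P(D) + P(+|D')P(D')
     = \frac{49}{50} × \frac{1}{50} + \frac{1}{100} × \frac{49}{50}
     = \frac{147}{5000}
P(D|+) = P(+|D)P(D)/P(+) = \frac{2}{3}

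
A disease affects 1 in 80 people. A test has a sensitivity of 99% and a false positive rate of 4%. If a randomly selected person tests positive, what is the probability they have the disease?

Let D = the rare event, + = positive/flagged.
P(D) = 1/80
P(+|D) = 99/100
P(+|D') = 4/100 = 1/25
P(+) = P(+|D)P(D) + P(+|D')P(D')
     = \frac{99}{100} × \frac{1}{80} + \frac{1}{25} × \frac{79}{80}
     = \frac{83}{1600}
P(D|+) = P(+|D)P(D)/P(+) = \frac{99}{415}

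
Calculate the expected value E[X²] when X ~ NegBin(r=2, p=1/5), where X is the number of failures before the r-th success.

Using the identity E[X²] = Var(X) + (E[X])²:
E[X] = 8
Var(X) = 40
E[X²] = 40 + (8)²
= 104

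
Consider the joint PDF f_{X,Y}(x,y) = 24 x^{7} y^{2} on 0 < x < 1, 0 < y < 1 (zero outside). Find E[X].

E[X] = ∫_0^1 ∫_0^1 x × f(x,y) dy dx
= ∫_0^1 ∫_0^1 x × (24 x^{7} y^{2}) dy dx
= \frac{8}{9}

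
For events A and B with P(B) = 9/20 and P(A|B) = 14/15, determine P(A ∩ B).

By definition, P(A|B) = P(A ∩ B) / P(B)
So P(A ∩ B) = P(A|B) × P(B)
= 14/15 × 9/20
= 21/50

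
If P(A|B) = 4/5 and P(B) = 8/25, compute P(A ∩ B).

By definition, P(A|B) = P(A ∩ B) / P(B)
So P(A ∩ B) = P(A|B) × P(B)
= 4/5 × 8/25
= 32/125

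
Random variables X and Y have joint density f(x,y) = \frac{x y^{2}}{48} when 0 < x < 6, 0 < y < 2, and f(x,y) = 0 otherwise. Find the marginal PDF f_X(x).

f_X(x) = ∫_0^2 f(x,y) dy
= ∫_0^2 \frac{x y^{2}}{48} dy
= \frac{x}{18} for 0 < x < 6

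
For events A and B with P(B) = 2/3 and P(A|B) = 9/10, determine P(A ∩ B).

By definition, P(A|B) = P(A ∩ B) / P(B)
So P(A ∩ B) = P(A|B) × P(B)
= 9/10 × 2/3
= 3/5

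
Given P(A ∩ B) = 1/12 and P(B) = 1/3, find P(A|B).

P(A|B) = P(A ∩ B) / P(B)
= (1/12) / (1/3)
= 1/4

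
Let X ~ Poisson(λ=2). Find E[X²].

Using the identity E[X²] = Var(X) + (E[X])²:
E[X] = 2
Var(X) = 2
E[X²] = 2 + (2)²
= 6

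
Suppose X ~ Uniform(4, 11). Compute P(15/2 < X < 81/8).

P(15/2 < X < 81/8) = ∫_{15/2}^{81/8} f(x) dx
where f(x) = \frac{1}{7}
= \frac{3}{8}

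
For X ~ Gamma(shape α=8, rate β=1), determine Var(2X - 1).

For X ~ Gamma(shape α=8, rate β=1):
Var(X) = 8
Var(2X - 1) = (2)² × Var(X) = 4 × 8 = 32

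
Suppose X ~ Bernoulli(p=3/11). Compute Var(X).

For X ~ Bernoulli(p=3/11):
Var(X) = \frac{24}{121}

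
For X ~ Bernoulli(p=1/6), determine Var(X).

For X ~ Bernoulli(p=1/6):
Var(X) = \frac{5}{36}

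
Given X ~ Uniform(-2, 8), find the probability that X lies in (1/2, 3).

P(1/2 < X < 3) = ∫_{1/2}^{3} f(x) dx
where f(x) = \frac{1}{10}
= \frac{1}{4}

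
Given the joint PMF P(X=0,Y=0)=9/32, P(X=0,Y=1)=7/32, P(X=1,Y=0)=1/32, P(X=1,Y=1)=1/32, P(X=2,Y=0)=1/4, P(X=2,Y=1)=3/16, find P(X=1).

P(X=1) = P(X=1,Y=0) + P(X=1,Y=1)
= 1/32 + 1/32
= 1/16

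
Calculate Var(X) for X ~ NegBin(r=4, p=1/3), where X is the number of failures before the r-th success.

For X ~ NegBin(r=4, p=1/3), where X is the number of failures before the r-th success:
Var(X) = 24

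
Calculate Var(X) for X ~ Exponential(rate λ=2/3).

For X ~ Exponential(rate λ=2/3):
Var(X) = \frac{9}{4}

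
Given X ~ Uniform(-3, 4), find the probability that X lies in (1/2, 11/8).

P(1/2 < X < 11/8) = ∫_{1/2}^{11/8} f(x) dx
where f(x) = \frac{1}{7}
= \frac{1}{8}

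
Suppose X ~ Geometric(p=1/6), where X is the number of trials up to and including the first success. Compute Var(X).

For X ~ Geometric(p=1/6), where X is the number of trials up to and including the first success:
Var(X) = 30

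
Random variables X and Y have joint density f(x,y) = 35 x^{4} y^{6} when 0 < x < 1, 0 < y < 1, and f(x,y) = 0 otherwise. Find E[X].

E[X] = ∫_0^1 ∫_0^1 x × f(x,y) dy dx
= ∫_0^1 ∫_0^1 x × (35 x^{4} y^{6}) dy dx
= \frac{5}{6}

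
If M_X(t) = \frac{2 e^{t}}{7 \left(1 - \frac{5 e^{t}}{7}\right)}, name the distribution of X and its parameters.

The MGF M(t) = \frac{2 e^{t}}{7 \left(1 - \frac{5 e^{t}}{7}\right)} is the standard form for the Geometric distribution.
Comparing with the known MGF formula identifies: Geometric(p=2/7), X = trial number of first success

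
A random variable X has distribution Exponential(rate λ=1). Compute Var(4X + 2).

For X ~ Exponential(rate λ=1):
Var(X) = 1
Var(4X + 2) = (4)² × Var(X) = 16 × 1 = 16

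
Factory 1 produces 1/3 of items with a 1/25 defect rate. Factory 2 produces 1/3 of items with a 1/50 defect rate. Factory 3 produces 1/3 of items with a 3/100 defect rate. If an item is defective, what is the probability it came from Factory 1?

Using Bayes' theorem:
P(F1) = 1/3, P(D|F1) = 1/25
P(F2) = 1/3, P(D|F2) = 1/50
P(F3) = 1/3, P(D|F3) = 3/100
P(D) = P(D|F1)P(F1) + P(D|F2)P(F2) + P(D|F3)P(F3)
     = \frac{3}{100}
P(F1|D) = P(D|F1)P(F1) / P(D)
= \frac{4}{9}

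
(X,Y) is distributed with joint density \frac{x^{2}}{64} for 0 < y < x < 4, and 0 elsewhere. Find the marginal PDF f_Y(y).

f_Y(y) = ∫_y^4 \frac{x^{2}}{64} dx = \frac{1}{3} - \frac{y^{3}}{192}
for 0 < y < 4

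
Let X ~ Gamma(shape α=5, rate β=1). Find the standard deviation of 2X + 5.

For X ~ Gamma(shape α=5, rate β=1):
Var(X) = 5
SD(X) = √(Var(X)) = √(5) = \sqrt{5}
SD(2X + 5) = |2| × SD(X) = 2 × \sqrt{5} = 2 \sqrt{5}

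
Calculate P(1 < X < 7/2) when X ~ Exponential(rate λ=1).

P(1 < X < 7/2) = ∫_{1}^{7/2} f(x) dx
where f(x) = e^{- x}
= - \frac{1}{e^{\frac{7}{2}}} + e^{-1}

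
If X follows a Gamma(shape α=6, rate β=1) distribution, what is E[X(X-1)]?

E[X(X-1)] = E[X² - X] = E[X²] - E[X]
E[X] = 6
E[X²] = Var(X) + (E[X])² = 6 + (6)² = 42
E[X(X-1)] = 42 - 6 = 36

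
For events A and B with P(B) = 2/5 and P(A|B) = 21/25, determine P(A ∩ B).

By definition, P(A|B) = P(A ∩ B) / P(B)
So P(A ∩ B) = P(A|B) × P(B)
= 21/25 × 2/5
= 42/125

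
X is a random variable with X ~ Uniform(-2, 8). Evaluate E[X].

For X ~ Uniform(-2, 8), the expected value is:
E[X] = 3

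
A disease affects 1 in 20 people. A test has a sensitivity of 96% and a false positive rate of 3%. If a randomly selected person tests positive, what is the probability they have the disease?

Let D = the rare event, + = positive/flagged.
P(D) = 1/20
P(+|D) = 96/100 = 24/25
P(+|D') = 3/100
P(+) = P(+|D)P(D) + P(+|D')P(D')
     = \frac{24}{25} × \frac{1}{20} + \frac{3}{100} × \frac{19}{20}
     = \frac{153}{2000}
P(D|+) = P(+|D)P(D)/P(+) = \frac{32}{51}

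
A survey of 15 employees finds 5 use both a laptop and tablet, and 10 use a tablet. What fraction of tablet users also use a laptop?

P(A ∩ B) = 5/15 = 1/3
P(B) = 10/15 = 2/3
P(A|B) = P(A ∩ B) / P(B) = (1/3) / (2/3) = 1/2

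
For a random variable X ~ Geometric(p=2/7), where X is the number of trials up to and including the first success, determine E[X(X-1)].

E[X(X-1)] = E[X² - X] = E[X²] - E[X]
E[X] = \frac{7}{2}
E[X²] = Var(X) + (E[X])² = \frac{35}{4} + (\frac{7}{2})² = 21
E[X(X-1)] = 21 - \frac{7}{2} = \frac{35}{2}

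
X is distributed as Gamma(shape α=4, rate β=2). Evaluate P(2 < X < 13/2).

P(2 < X < 13/2) = ∫_{2}^{13/2} f(x) dx
where f(x) = \frac{8 x^{3} e^{- 2 x}}{3}
= \frac{-1394 + 71 e^{9}}{3 e^{13}}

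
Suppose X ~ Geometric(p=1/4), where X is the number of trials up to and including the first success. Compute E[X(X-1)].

E[X(X-1)] = E[X² - X] = E[X²] - E[X]
E[X] = 4
E[X²] = Var(X) + (E[X])² = 12 + (4)² = 28
E[X(X-1)] = 28 - 4 = 24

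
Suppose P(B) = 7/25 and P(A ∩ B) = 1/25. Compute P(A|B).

P(A|B) = P(A ∩ B) / P(B)
= (1/25) / (7/25)
= 1/7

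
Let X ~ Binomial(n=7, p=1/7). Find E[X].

For X ~ Binomial(n=7, p=1/7), the expected value is:
E[X] = 1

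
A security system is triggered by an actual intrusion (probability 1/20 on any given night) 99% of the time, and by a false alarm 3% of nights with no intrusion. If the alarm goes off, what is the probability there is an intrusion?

Let D = the rare event, + = positive/flagged.
P(D) = 1/20
P(+|D) = 99/100
P(+|D') = 3/100
P(+) = P(+|D)P(D) + P(+|D')P(D')
     = \frac{99}{100} × \frac{1}{20} + \frac{3}{100} × \frac{19}{20}
     = \frac{39}{500}
P(D|+) = P(+|D)P(D)/P(+) = \frac{33}{52}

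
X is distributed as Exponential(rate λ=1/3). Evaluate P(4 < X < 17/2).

P(4 < X < 17/2) = ∫_{4}^{17/2} f(x) dx
where f(x) = \frac{e^{- \frac{x}{3}}}{3}
= - \frac{1}{e^{\frac{17}{6}}} + e^{- \frac{4}{3}}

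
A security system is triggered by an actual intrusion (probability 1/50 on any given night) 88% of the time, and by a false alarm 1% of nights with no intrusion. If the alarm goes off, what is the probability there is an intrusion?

Let D = the rare event, + = positive/flagged.
P(D) = 1/50
P(+|D) = 88/100 = 22/25
P(+|D') = 1/100
P(+) = P(+|D)P(D) + P(+|D')P(D')
     = \frac{22}{25} × \frac{1}{50} + \frac{1}{100} × \frac{49}{50}
     = \frac{137}{5000}
P(D|+) = P(+|D)P(D)/P(+) = \frac{88}{137}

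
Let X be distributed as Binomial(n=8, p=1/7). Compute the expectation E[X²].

Using the identity E[X²] = Var(X) + (E[X])²:
E[X] = \frac{8}{7}
Var(X) = \frac{48}{49}
E[X²] = \frac{48}{49} + (\frac{8}{7})²
= \frac{16}{7}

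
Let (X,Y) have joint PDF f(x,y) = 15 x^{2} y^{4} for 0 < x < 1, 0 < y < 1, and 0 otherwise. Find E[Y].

E[Y] = ∫_0^1 ∫_0^1 y × f(x,y) dx dy
= \frac{5}{6}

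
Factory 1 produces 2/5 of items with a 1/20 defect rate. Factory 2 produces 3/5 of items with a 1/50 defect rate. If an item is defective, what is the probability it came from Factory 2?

Using Bayes' theorem:
P(F1) = 2/5, P(D|F1) = 1/20
P(F2) = 3/5, P(D|F2) = 1/50
P(D) = P(D|F1)P(F1) + P(D|F2)P(F2)
     = \frac{4}{125}
P(F2|D) = P(D|F2)P(F2) / P(D)
= \frac{3}{8}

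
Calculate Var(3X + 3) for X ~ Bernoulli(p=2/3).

For X ~ Bernoulli(p=2/3):
Var(X) = \frac{2}{9}
Var(3X + 3) = (3)² × Var(X) = 9 × \frac{2}{9} = 2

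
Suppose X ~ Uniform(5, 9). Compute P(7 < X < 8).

P(7 < X < 8) = ∫_{7}^{8} f(x) dx
where f(x) = \frac{1}{4}
= \frac{1}{4}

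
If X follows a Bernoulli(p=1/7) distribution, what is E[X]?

For X ~ Bernoulli(p=1/7), the expected value is:
E[X] = \frac{1}{7}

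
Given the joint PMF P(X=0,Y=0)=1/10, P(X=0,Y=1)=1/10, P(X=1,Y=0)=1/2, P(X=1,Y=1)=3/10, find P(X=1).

P(X=1) = P(X=1,Y=0) + P(X=1,Y=1)
= 1/2 + 3/10
= 4/5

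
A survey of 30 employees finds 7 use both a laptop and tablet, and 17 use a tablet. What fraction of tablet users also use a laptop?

P(A ∩ B) = 7/30
P(B) = 17/30
P(A|B) = P(A ∩ B) / P(B) = (7/30) / (17/30) = 7/17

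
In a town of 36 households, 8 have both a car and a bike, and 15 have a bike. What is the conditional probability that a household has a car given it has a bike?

P(A ∩ B) = 8/36 = 2/9
P(B) = 15/36 = 5/12
P(A|B) = P(A ∩ B) / P(B) = (2/9) / (5/12) = 8/15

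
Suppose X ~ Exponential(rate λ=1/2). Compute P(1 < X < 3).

P(1 < X < 3) = ∫_{1}^{3} f(x) dx
where f(x) = \frac{e^{- \frac{x}{2}}}{2}
= - \frac{1 - e}{e^{\frac{3}{2}}}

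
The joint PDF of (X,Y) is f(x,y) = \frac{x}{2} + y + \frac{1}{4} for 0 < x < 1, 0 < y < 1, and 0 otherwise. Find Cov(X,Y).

E[XY] = ∫∫ xy × f(x,y) dx dy = \frac{5}{16}
E[X] = \frac{13}{24}
E[Y] = \frac{7}{12}
Cov(X,Y) = E[XY] - E[X]E[Y] = - \frac{1}{288}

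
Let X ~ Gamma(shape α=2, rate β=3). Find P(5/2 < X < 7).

P(5/2 < X < 7) = ∫_{5/2}^{7} f(x) dx
where f(x) = 9 x e^{- 3 x}
= - \frac{22}{e^{21}} + \frac{17}{2 e^{\frac{15}{2}}}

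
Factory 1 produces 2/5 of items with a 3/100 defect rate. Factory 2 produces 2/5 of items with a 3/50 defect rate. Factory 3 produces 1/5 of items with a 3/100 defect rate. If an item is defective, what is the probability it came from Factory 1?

Using Bayes' theorem:
P(F1) = 2/5, P(D|F1) = 3/100
P(F2) = 2/5, P(D|F2) = 3/50
P(F3) = 1/5, P(D|F3) = 3/100
P(D) = P(D|F1)P(F1) + P(D|F2)P(F2) + P(D|F3)P(F3)
     = \frac{21}{500}
P(F1|D) = P(D|F1)P(F1) / P(D)
= \frac{2}{7}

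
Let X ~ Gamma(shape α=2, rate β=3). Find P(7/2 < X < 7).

P(7/2 < X < 7) = ∫_{7/2}^{7} f(x) dx
where f(x) = 9 x e^{- 3 x}
= - \frac{22}{e^{21}} + \frac{23}{2 e^{\frac{21}{2}}}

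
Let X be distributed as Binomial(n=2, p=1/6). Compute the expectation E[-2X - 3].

For X ~ Binomial(n=2, p=1/6):
E[X] = \frac{1}{3}
E[-2X - 3] = -2 × E[X] - 3 = - \frac{11}{3}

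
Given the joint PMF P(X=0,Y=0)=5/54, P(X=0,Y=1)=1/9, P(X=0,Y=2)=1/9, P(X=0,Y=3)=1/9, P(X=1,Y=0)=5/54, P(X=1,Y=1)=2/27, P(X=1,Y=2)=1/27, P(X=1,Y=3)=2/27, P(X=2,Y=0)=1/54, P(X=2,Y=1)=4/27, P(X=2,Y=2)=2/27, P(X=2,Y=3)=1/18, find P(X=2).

P(X=2) = P(X=2,Y=0) + P(X=2,Y=1) + P(X=2,Y=2) + P(X=2,Y=3)
= 1/54 + 4/27 + 2/27 + 1/18
= 8/27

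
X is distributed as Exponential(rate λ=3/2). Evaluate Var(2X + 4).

For X ~ Exponential(rate λ=3/2):
Var(X) = \frac{4}{9}
Var(2X + 4) = (2)² × Var(X) = 4 × \frac{4}{9} = \frac{16}{9}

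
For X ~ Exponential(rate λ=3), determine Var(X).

For X ~ Exponential(rate λ=3):
Var(X) = \frac{1}{9}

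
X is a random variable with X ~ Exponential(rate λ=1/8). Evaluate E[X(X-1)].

E[X(X-1)] = E[X² - X] = E[X²] - E[X]
E[X] = 8
E[X²] = Var(X) + (E[X])² = 64 + (8)² = 128
E[X(X-1)] = 128 - 8 = 120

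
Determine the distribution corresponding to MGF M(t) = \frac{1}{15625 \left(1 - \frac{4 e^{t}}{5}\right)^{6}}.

The MGF M(t) = \frac{1}{15625 \left(1 - \frac{4 e^{t}}{5}\right)^{6}} is the standard form for the NegativeBinomial distribution.
Comparing with the known MGF formula identifies: NegBin(r=6, p=1/5), X = failures before r-th success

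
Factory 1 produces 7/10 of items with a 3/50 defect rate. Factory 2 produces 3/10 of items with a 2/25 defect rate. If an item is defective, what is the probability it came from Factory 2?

Using Bayes' theorem:
P(F1) = 7/10, P(D|F1) = 3/50
P(F2) = 3/10, P(D|F2) = 2/25
P(D) = P(D|F1)P(F1) + P(D|F2)P(F2)
     = \frac{33}{500}
P(F2|D) = P(D|F2)P(F2) / P(D)
= \frac{4}{11}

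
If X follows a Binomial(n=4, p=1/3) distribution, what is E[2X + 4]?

For X ~ Binomial(n=4, p=1/3):
E[X] = \frac{4}{3}
E[2X + 4] = 2 × E[X] + 4 = \frac{20}{3}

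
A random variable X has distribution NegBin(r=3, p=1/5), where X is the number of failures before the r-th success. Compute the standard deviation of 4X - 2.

For X ~ NegBin(r=3, p=1/5), where X is the number of failures before the r-th success:
Var(X) = 60
SD(X) = √(Var(X)) = √(60) = 2 \sqrt{15}
SD(4X - 2) = |4| × SD(X) = 4 × 2 \sqrt{15} = 8 \sqrt{15}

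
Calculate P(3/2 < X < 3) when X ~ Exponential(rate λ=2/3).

P(3/2 < X < 3) = ∫_{3/2}^{3} f(x) dx
where f(x) = \frac{2 e^{- \frac{2 x}{3}}}{3}
= - \frac{1 - e}{e^{2}}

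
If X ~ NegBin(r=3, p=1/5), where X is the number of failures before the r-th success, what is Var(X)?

For X ~ NegBin(r=3, p=1/5), where X is the number of failures before the r-th success:
Var(X) = 60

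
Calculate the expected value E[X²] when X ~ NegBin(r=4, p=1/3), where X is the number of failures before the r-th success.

Using the identity E[X²] = Var(X) + (E[X])²:
E[X] = 8
Var(X) = 24
E[X²] = 24 + (8)²
= 88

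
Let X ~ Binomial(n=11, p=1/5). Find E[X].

For X ~ Binomial(n=11, p=1/5), the expected value is:
E[X] = \frac{11}{5}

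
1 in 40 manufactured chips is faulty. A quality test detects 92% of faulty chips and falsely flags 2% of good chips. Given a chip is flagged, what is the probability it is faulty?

Let D = the rare event, + = positive/flagged.
P(D) = 1/40
P(+|D) = 92/100 = 23/25
P(+|D') = 2/100 = 1/50
P(+) = P(+|D)P(D) + P(+|D')P(D')
     = \frac{23}{25} × \frac{1}{40} + \frac{1}{50} × \frac{39}{40}
     = \frac{17}{400}
P(D|+) = P(+|D)P(D)/P(+) = \frac{46}{85}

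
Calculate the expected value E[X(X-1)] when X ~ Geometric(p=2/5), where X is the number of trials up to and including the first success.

E[X(X-1)] = E[X² - X] = E[X²] - E[X]
E[X] = \frac{5}{2}
E[X²] = Var(X) + (E[X])² = \frac{15}{4} + (\frac{5}{2})² = 10
E[X(X-1)] = 10 - \frac{5}{2} = \frac{15}{2}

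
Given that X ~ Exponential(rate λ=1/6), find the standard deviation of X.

For X ~ Exponential(rate λ=1/6):
Var(X) = 36
SD(X) = √(Var(X)) = √(36) = 6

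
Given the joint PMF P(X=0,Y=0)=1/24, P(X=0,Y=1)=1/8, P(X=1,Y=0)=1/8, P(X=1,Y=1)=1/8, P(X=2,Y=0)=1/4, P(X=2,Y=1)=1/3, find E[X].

First find marginal of X:
P(X=0) = 1/6
P(X=1) = 1/4
P(X=2) = 7/12
E[X] = 0 × 1/6 + 1 × 1/4 + 2 × 7/12 = 17/12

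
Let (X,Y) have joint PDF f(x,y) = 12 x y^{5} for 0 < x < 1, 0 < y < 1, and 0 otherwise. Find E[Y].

E[Y] = ∫_0^1 ∫_0^1 y × f(x,y) dx dy
= \frac{6}{7}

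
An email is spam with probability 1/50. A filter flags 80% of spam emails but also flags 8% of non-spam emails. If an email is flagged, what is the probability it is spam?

Let D = the rare event, + = positive/flagged.
P(D) = 1/50
P(+|D) = 80/100 = 4/5
P(+|D') = 8/100 = 2/25
P(+) = P(+|D)P(D) + P(+|D')P(D')
     = \frac{4}{5} × \frac{1}{50} + \frac{2}{25} × \frac{49}{50}
     = \frac{59}{625}
P(D|+) = P(+|D)P(D)/P(+) = \frac{10}{59}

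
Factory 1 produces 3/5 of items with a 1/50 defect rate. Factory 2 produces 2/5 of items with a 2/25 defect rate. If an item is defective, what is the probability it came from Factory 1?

Using Bayes' theorem:
P(F1) = 3/5, P(D|F1) = 1/50
P(F2) = 2/5, P(D|F2) = 2/25
P(D) = P(D|F1)P(F1) + P(D|F2)P(F2)
     = \frac{11}{250}
P(F1|D) = P(D|F1)P(F1) / P(D)
= \frac{3}{11}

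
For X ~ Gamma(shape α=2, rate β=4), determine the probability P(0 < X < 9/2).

P(0 < X < 9/2) = ∫_{0}^{9/2} f(x) dx
where f(x) = 16 x e^{- 4 x}
= 1 - \frac{19}{e^{18}}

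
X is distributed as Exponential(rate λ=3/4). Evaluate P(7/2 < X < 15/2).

P(7/2 < X < 15/2) = ∫_{7/2}^{15/2} f(x) dx
where f(x) = \frac{3 e^{- \frac{3 x}{4}}}{4}
= - \frac{1 - e^{3}}{e^{\frac{45}{8}}}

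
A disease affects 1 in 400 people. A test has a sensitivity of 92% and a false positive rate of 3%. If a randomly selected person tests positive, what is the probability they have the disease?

Let D = the rare event, + = positive/flagged.
P(D) = 1/400
P(+|D) = 92/100 = 23/25
P(+|D') = 3/100
P(+) = P(+|D)P(D) + P(+|D')P(D')
     = \frac{23}{25} × \frac{1}{400} + \frac{3}{100} × \frac{399}{400}
     = \frac{1289}{40000}
P(D|+) = P(+|D)P(D)/P(+) = \frac{92}{1289}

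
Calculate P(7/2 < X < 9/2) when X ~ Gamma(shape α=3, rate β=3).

P(7/2 < X < 9/2) = ∫_{7/2}^{9/2} f(x) dx
where f(x) = \frac{27 x^{2} e^{- 3 x}}{2}
= \frac{13 \left(-65 + 41 e^{3}\right)}{8 e^{\frac{27}{2}}}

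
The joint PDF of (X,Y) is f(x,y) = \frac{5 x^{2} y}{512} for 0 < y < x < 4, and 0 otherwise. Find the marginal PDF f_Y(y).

f_Y(y) = ∫_y^4 \frac{5 x^{2} y}{512} dx = \frac{5 y \left(64 - y^{3}\right)}{1536}
for 0 < y < 4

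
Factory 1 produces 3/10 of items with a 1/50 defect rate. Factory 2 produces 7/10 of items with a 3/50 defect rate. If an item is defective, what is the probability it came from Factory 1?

Using Bayes' theorem:
P(F1) = 3/10, P(D|F1) = 1/50
P(F2) = 7/10, P(D|F2) = 3/50
P(D) = P(D|F1)P(F1) + P(D|F2)P(F2)
     = \frac{6}{125}
P(F1|D) = P(D|F1)P(F1) / P(D)
= \frac{1}{8}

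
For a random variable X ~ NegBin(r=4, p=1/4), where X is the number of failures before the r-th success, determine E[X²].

Using the identity E[X²] = Var(X) + (E[X])²:
E[X] = 12
Var(X) = 48
E[X²] = 48 + (12)²
= 192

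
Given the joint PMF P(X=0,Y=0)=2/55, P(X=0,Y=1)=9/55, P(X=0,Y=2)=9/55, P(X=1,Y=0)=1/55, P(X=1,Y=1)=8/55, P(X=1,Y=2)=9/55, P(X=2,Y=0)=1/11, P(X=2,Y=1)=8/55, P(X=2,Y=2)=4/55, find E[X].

First find marginal of X:
P(X=0) = 4/11
P(X=1) = 18/55
P(X=2) = 17/55
E[X] = 0 × 4/11 + 1 × 18/55 + 2 × 17/55 = 52/55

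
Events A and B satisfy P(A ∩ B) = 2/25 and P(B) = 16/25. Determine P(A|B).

P(A|B) = P(A ∩ B) / P(B)
= (2/25) / (16/25)
= 1/8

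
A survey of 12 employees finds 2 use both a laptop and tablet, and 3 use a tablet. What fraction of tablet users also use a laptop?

P(A ∩ B) = 2/12 = 1/6
P(B) = 3/12 = 1/4
P(A|B) = P(A ∩ B) / P(B) = (1/6) / (1/4) = 2/3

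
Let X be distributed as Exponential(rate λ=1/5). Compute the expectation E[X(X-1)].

E[X(X-1)] = E[X² - X] = E[X²] - E[X]
E[X] = 5
E[X²] = Var(X) + (E[X])² = 25 + (5)² = 50
E[X(X-1)] = 50 - 5 = 45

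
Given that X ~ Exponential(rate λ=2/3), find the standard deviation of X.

For X ~ Exponential(rate λ=2/3):
Var(X) = \frac{9}{4}
SD(X) = √(Var(X)) = √(\frac{9}{4}) = \frac{3}{2}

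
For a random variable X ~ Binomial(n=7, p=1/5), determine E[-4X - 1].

For X ~ Binomial(n=7, p=1/5):
E[X] = \frac{7}{5}
E[-4X - 1] = -4 × E[X] - 1 = - \frac{33}{5}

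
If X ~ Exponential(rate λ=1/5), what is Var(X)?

For X ~ Exponential(rate λ=1/5):
Var(X) = 25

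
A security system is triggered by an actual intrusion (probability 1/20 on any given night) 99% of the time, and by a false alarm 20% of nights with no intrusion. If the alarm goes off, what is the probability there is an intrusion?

Let D = the rare event, + = positive/flagged.
P(D) = 1/20
P(+|D) = 99/100
P(+|D') = 20/100 = 1/5
P(+) = P(+|D)P(D) + P(+|D')P(D')
     = \frac{99}{100} × \frac{1}{20} + \frac{1}{5} × \frac{19}{20}
     = \frac{479}{2000}
P(D|+) = P(+|D)P(D)/P(+) = \frac{99}{479}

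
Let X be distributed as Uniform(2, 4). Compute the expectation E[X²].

Using the identity E[X²] = Var(X) + (E[X])²:
E[X] = 3
Var(X) = \frac{1}{3}
E[X²] = \frac{1}{3} + (3)²
= \frac{28}{3}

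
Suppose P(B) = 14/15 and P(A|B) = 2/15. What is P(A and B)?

By definition, P(A|B) = P(A ∩ B) / P(B)
So P(A ∩ B) = P(A|B) × P(B)
= 2/15 × 14/15
= 28/225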